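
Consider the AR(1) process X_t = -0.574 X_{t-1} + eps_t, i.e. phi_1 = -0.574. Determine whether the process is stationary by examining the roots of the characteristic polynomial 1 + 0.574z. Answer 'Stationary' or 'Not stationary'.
\text{Stationary}

The AR(p) characteristic polynomial is P(z) = 1 + 0.574z.
Stationarity requires all roots to lie outside the unit circle, i.e. |z| > 1 for every root.
This is linear in z: 1 + (0.574) z = 0  =>  z = -1/(0.574) = -1.74216,  |z| = 1.74216.
Moduli of all roots: 1.7422.
All moduli strictly greater than 1? Yes.
Verdict: Stationary.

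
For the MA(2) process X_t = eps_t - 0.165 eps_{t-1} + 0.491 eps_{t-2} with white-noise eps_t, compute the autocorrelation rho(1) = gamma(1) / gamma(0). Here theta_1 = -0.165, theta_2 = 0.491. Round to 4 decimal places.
\rho(1) = -0.1940

For an MA(q) process with theta_0 = 1, the autocovariance is
  gamma(k) = sigma^2 * sum_{i=0..q-k} theta_i * theta_{i+k},
and rho(k) = gamma(k) / gamma(0). Sigma^2 cancels.
  numerator   = (1)*(-0.165) + (-0.165)*(0.491) = -0.246015.
  denominator = (1)^2 + (-0.165)^2 + (0.491)^2 = 1.268306.
  rho(1) = -0.246015 / 1.268306 = -0.1940.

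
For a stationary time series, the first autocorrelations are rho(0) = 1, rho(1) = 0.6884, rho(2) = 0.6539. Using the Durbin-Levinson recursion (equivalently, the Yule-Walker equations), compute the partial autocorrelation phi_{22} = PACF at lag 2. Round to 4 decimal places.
\phi_{22} = 0.3421

The PACF at lag k is phi_{kk}, the last component of the solution
to the Yule-Walker system G_k phi = r_k where
  (G_k)_{ij} = rho(|i - j|), (r_k)_i = rho(i), i,j = 1..k.
Equivalently, Durbin-Levinson gives phi_{kk} iteratively:
  phi_{11} = rho(1)
  phi_{kk} = [rho(k) - sum_{j=1..k-1} phi_{k-1,j} rho(k-j)]
            / [1 - sum_{j=1..k-1} phi_{k-1,j} rho(j)],
  phi_{k,j} = phi_{k-1,j} - phi_{kk} phi_{k-1,k-j},  j = 1..k-1.
Step k = 1:
  phi_11 = rho(1) = 0.6884.
Step k = 2:
  phi_22 = [rho(2) - phi_11 rho(1)] / [1 - phi_11 rho(1)] = [0.6539 - (0.6884)(0.6884)] / [1 - (0.6884)(0.6884)]
         = 0.18000544 / 0.52610544 = 0.3421.
Therefore phi_{22} = 0.3421.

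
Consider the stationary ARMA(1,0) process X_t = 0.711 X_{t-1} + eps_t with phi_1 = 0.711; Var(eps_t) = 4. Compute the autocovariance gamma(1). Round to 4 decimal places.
\gamma(1) = 5.7515

Multiply the model equation by X_{t-k} and take expectations. With theta_0 = psi_0 = 1 and psi_j the MA(infinity) weights, this gives
  gamma(k) - sum_i phi_i gamma(k-i) = c_k,
  c_k = sigma^2 * sum_{j=k..q} theta_j psi_{j-k}   (c_k = 0 for k > q),
using gamma(-m) = gamma(m).
Pure AR (q = 0): c_0 = sigma^2 = 4, c_k = 0 for k >= 1.
Equations for k = 0 and k = 1 (AR order 1):
  gamma(0) = phi_1 gamma(1) + c_0
  gamma(1) = phi_1 gamma(0) + c_1
Substituting the second into the first: gamma(0) (1 - phi_1^2) = c_0 + phi_1 c_1, so
  gamma(0) = c_0 / (1 - phi_1^2) = 4 / (1 - (0.711)^2) = 4 / 0.494479 = 8.089322.
  gamma(1) = phi_1 gamma(0) = (0.711)(8.089322) = 5.751508.
Therefore gamma(1) = 5.7515 (to 4 decimal places).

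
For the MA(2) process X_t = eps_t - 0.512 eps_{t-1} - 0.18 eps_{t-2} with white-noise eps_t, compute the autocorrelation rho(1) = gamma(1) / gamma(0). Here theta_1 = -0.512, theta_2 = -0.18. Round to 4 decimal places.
\rho(1) = -0.3243

For an MA(q) process with theta_0 = 1, the autocovariance is
  gamma(k) = sigma^2 * sum_{i=0..q-k} theta_i * theta_{i+k},
and rho(k) = gamma(k) / gamma(0). Sigma^2 cancels.
  numerator   = (1)*(-0.512) + (-0.512)*(-0.18) = -0.41984.
  denominator = (1)^2 + (-0.512)^2 + (-0.18)^2 = 1.294544.
  rho(1) = -0.41984 / 1.294544 = -0.3243.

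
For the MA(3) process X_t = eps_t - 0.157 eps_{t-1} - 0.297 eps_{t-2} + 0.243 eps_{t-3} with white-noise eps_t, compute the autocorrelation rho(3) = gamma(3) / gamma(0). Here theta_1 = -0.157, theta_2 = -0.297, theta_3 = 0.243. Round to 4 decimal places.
\rho(3) = 0.2074

For an MA(q) process with theta_0 = 1, the autocovariance is
  gamma(k) = sigma^2 * sum_{i=0..q-k} theta_i * theta_{i+k},
and rho(k) = gamma(k) / gamma(0). Sigma^2 cancels.
  numerator   = (1)*(0.243) = 0.243.
  denominator = (1)^2 + (-0.157)^2 + (-0.297)^2 + (0.243)^2 = 1.171907.
  rho(3) = 0.243 / 1.171907 = 0.2074.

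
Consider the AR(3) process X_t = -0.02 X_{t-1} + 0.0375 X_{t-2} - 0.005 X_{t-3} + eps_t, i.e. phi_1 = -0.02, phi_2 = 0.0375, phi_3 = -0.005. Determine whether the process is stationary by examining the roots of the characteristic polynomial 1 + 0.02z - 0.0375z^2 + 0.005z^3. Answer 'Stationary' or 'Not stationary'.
\text{Stationary}

The AR(p) characteristic polynomial is P(z) = 1 + 0.02z - 0.0375z^2 + 0.005z^3.
Stationarity requires all roots to lie outside the unit circle, i.e. |z| > 1 for every root.
Degree 3: look for a simple real root z0 first, then factor out (1 - z/z0) and solve the remaining quadratic.
Testing z0 = -4: P(-4) = 1 + (0.02)(-4) + (-0.0375)(-4)^2 + (0.005)(-4)^3
  = 1 + (-0.08) + (-0.6) + (-0.32) = 0.  So z_0 = -4 is a root, |z_0| = 4.
Divide out the factor (1 + 0.25 z) = (1 - z/z0) (since 1/z0 = -0.25):
  P(z) = (1 + 0.25 z)(1 + (-0.23) z + (0.02) z^2)
  [check: z-coef -0.23 - (-0.25) = 0.02; z^2-coef 0.02 - (-0.25)(-0.23) = -0.0375; z^3-coef -(-0.25)(0.02) = 0.005.]
Remaining roots from the quadratic factor 1 + (-0.23) z + (0.02) z^2:
  Set 1 + (-0.23) z + (0.02) z^2 = 0, i.e. a z^2 + b z + c = 0 with a = 0.02, b = -0.23, c = 1.
  Discriminant D = b^2 - 4ac = (-0.23)^2 - 4*(0.02)*1 = 0.0529 - (0.08) = -0.0271.
  D < 0, so the roots are the complex-conjugate pair z = (-b +/- i sqrt(-D)) / (2a) = 5.75 +/- 4.1155i.
  For a conjugate pair |z|^2 = z * conj(z) = (product of roots) = c/a = 1/(0.02) = 50, so |z| = sqrt(50) = 7.0711 for both roots.
Moduli of all roots: 4.0000, 7.0711, 7.0711.
All moduli strictly greater than 1? Yes.
Verdict: Stationary.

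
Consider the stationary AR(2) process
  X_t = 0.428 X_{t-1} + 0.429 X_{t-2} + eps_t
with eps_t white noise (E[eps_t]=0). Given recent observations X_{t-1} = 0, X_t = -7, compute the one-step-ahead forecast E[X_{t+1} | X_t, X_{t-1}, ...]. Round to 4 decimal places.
E[X_{t+1} \mid \mathcal F_t] = -2.9960

For an AR(p) model X_t = c + sum_i phi_i X_{t-i} + eps_t, the
one-step-ahead conditional mean is
  E[X_{t+1} | X_t, ...] = c + sum_i phi_i X_{t+1-i}.
Substitute known values:
  E[X_{t+1} | ...] = (0.428) * (-7) + (0.429) * (0)
                   = -2.9960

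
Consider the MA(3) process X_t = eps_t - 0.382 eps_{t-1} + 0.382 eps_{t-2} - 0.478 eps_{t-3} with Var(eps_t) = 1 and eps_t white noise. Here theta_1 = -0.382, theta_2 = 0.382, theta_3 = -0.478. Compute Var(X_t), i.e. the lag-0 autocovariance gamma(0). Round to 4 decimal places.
\gamma(0) = 1.5203

For an MA(q) process X_t = eps_t + sum_i theta_i eps_{t-i} with
Var(eps_t) = sigma^2, the variance is
  gamma(0) = sigma^2 * (1 + sum_i theta_i^2).
  sum_i theta_i^2 = (-0.382)^2 + (0.382)^2 + (-0.478)^2 = 0.145924 + 0.145924 + 0.228484 = 0.520332.
  gamma(0) = 1 * (1 + 0.520332) = 1 * 1.520332 = 1.520332, which rounds to 1.5203.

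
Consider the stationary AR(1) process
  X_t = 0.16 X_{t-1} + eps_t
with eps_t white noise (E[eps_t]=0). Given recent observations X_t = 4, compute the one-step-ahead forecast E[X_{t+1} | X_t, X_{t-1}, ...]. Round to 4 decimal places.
E[X_{t+1} \mid \mathcal F_t] = 0.6400

For an AR(p) model X_t = c + sum_i phi_i X_{t-i} + eps_t, the
one-step-ahead conditional mean is
  E[X_{t+1} | X_t, ...] = c + sum_i phi_i X_{t+1-i}.
Substitute known values:
  E[X_{t+1} | ...] = (0.16) * (4)
                   = 0.6400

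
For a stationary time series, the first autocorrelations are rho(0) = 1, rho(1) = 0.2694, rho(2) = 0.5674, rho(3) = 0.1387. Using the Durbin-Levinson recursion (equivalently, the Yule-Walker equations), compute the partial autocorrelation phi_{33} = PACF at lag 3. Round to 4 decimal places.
\phi_{33} = -0.1151

The PACF at lag k is phi_{kk}, the last component of the solution
to the Yule-Walker system G_k phi = r_k where
  (G_k)_{ij} = rho(|i - j|), (r_k)_i = rho(i), i,j = 1..k.
Equivalently, Durbin-Levinson gives phi_{kk} iteratively:
  phi_{11} = rho(1)
  phi_{kk} = [rho(k) - sum_{j=1..k-1} phi_{k-1,j} rho(k-j)]
            / [1 - sum_{j=1..k-1} phi_{k-1,j} rho(j)],
  phi_{k,j} = phi_{k-1,j} - phi_{kk} phi_{k-1,k-j},  j = 1..k-1.
Step k = 1:
  phi_11 = rho(1) = 0.2694.
Step k = 2:
  phi_22 = [rho(2) - phi_11 rho(1)] / [1 - phi_11 rho(1)] = [0.5674 - (0.2694)(0.2694)] / [1 - (0.2694)(0.2694)]
         = 0.49482364 / 0.92742364 = 0.533547.
  Update: phi_21 = phi_11 - phi_22 phi_11 = 0.2694 - (0.533547)(0.2694) = 0.125663.
Step k = 3:
  phi_33 = [rho(3) - phi_21 rho(2) - phi_22 rho(1)] / [1 - phi_21 rho(1) - phi_22 rho(2)]
    numerator   = 0.1387 - (0.125663)(0.5674) - (0.533547)(0.2694) = -0.07633837
    denominator = 1 - (0.125663)(0.2694) - (0.533547)(0.5674) = 0.66341222
  phi_33 = -0.07633837 / 0.66341222 = -0.1151.
Therefore phi_{33} = -0.1151.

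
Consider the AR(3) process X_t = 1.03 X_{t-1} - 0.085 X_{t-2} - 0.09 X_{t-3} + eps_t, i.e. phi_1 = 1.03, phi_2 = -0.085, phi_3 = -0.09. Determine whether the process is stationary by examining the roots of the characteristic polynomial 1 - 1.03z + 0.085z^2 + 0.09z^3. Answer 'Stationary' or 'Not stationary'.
\text{Stationary}

The AR(p) characteristic polynomial is P(z) = 1 - 1.03z + 0.085z^2 + 0.09z^3.
Stationarity requires all roots to lie outside the unit circle, i.e. |z| > 1 for every root.
Degree 3: look for a simple real root z0 first, then factor out (1 - z/z0) and solve the remaining quadratic.
Testing z0 = 2: P(2) = 1 + (-1.03)(2) + (0.085)(2)^2 + (0.09)(2)^3
  = 1 + (-2.06) + (0.34) + (0.72) = 0.  So z_0 = 2 is a root, |z_0| = 2.
Divide out the factor (1 - 0.5 z) = (1 - z/z0) (since 1/z0 = 0.5):
  P(z) = (1 - 0.5 z)(1 + (-0.53) z + (-0.18) z^2)
  [check: z-coef -0.53 - (0.5) = -1.03; z^2-coef -0.18 - (0.5)(-0.53) = 0.085; z^3-coef -(0.5)(-0.18) = 0.09.]
Remaining roots from the quadratic factor 1 + (-0.53) z + (-0.18) z^2:
  Set 1 + (-0.53) z + (-0.18) z^2 = 0, i.e. a z^2 + b z + c = 0 with a = -0.18, b = -0.53, c = 1.
  Discriminant D = b^2 - 4ac = (-0.53)^2 - 4*(-0.18)*1 = 0.2809 - (-0.72) = 1.0009.
  D >= 0, so the roots are real: z = (-b +/- sqrt(D)) / (2a) = (0.53 +/- 1.00045) / (-0.36).
    z_1 = (0.53 + 1.00045) / (-0.36) = -4.2512,   |z_1| = 4.2512.
    z_2 = (0.53 - 1.00045) / (-0.36) = 1.3068,   |z_2| = 1.3068.
Moduli of all roots: 2.0000, 4.2512, 1.3068.
All moduli strictly greater than 1? Yes.
Verdict: Stationary.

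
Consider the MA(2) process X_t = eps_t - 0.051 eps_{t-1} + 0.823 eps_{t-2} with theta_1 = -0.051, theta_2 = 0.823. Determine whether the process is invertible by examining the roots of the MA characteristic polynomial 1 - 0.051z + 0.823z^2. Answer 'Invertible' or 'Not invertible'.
\text{Invertible}

The MA(q) characteristic polynomial is P(z) = 1 - 0.051z + 0.823z^2.
Invertibility requires all roots to lie outside the unit circle, i.e. |z| > 1 for every root.
Set 1 + (-0.051) z + (0.823) z^2 = 0, i.e. a z^2 + b z + c = 0 with a = 0.823, b = -0.051, c = 1.
Discriminant D = b^2 - 4ac = (-0.051)^2 - 4*(0.823)*1 = 0.002601 - (3.292) = -3.289399.
D < 0, so the roots are the complex-conjugate pair z = (-b +/- i sqrt(-D)) / (2a) = 0.031 +/- 1.1019i.
For a conjugate pair |z|^2 = z * conj(z) = (product of roots) = c/a = 1/(0.823) = 1.215067, so |z| = sqrt(1.215067) = 1.1023 for both roots.
Moduli of all roots: 1.1023, 1.1023.
All moduli strictly greater than 1? Yes.
Verdict: Invertible.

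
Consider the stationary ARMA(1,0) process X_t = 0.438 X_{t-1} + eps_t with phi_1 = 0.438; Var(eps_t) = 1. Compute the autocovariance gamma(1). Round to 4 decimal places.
\gamma(1) = 0.5420

Multiply the model equation by X_{t-k} and take expectations. With theta_0 = psi_0 = 1 and psi_j the MA(infinity) weights, this gives
  gamma(k) - sum_i phi_i gamma(k-i) = c_k,
  c_k = sigma^2 * sum_{j=k..q} theta_j psi_{j-k}   (c_k = 0 for k > q),
using gamma(-m) = gamma(m).
Pure AR (q = 0): c_0 = sigma^2 = 1, c_k = 0 for k >= 1.
Equations for k = 0 and k = 1 (AR order 1):
  gamma(0) = phi_1 gamma(1) + c_0
  gamma(1) = phi_1 gamma(0) + c_1
Substituting the second into the first: gamma(0) (1 - phi_1^2) = c_0 + phi_1 c_1, so
  gamma(0) = c_0 / (1 - phi_1^2) = 1 / (1 - (0.438)^2) = 1 / 0.808156 = 1.237385.
  gamma(1) = phi_1 gamma(0) = (0.438)(1.237385) = 0.541975.
Therefore gamma(1) = 0.5420 (to 4 decimal places).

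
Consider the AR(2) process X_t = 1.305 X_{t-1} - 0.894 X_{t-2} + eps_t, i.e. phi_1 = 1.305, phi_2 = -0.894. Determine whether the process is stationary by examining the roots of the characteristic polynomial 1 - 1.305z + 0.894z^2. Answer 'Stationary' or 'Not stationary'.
\text{Stationary}

The AR(p) characteristic polynomial is P(z) = 1 - 1.305z + 0.894z^2.
Stationarity requires all roots to lie outside the unit circle, i.e. |z| > 1 for every root.
Set 1 + (-1.305) z + (0.894) z^2 = 0, i.e. a z^2 + b z + c = 0 with a = 0.894, b = -1.305, c = 1.
Discriminant D = b^2 - 4ac = (-1.305)^2 - 4*(0.894)*1 = 1.703025 - (3.576) = -1.872975.
D < 0, so the roots are the complex-conjugate pair z = (-b +/- i sqrt(-D)) / (2a) = 0.7299 +/- 0.7654i.
For a conjugate pair |z|^2 = z * conj(z) = (product of roots) = c/a = 1/(0.894) = 1.118568, so |z| = sqrt(1.118568) = 1.0576 for both roots.
Moduli of all roots: 1.0576, 1.0576.
All moduli strictly greater than 1? Yes.
Verdict: Stationary.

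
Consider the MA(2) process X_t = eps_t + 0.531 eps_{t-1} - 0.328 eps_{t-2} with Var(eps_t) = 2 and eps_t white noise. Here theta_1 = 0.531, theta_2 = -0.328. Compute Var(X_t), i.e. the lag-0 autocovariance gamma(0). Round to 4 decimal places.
\gamma(0) = 2.7791

For an MA(q) process X_t = eps_t + sum_i theta_i eps_{t-i} with
Var(eps_t) = sigma^2, the variance is
  gamma(0) = sigma^2 * (1 + sum_i theta_i^2).
  sum_i theta_i^2 = (0.531)^2 + (-0.328)^2 = 0.281961 + 0.107584 = 0.389545.
  gamma(0) = 2 * (1 + 0.389545) = 2 * 1.389545 = 2.77909, which rounds to 2.7791.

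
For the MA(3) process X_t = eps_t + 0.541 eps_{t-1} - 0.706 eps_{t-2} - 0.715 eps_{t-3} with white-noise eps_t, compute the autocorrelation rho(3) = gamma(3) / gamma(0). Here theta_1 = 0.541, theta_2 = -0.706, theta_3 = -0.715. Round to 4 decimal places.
\rho(3) = -0.3106

For an MA(q) process with theta_0 = 1, the autocovariance is
  gamma(k) = sigma^2 * sum_{i=0..q-k} theta_i * theta_{i+k},
and rho(k) = gamma(k) / gamma(0). Sigma^2 cancels.
  numerator   = (1)*(-0.715) = -0.715.
  denominator = (1)^2 + (0.541)^2 + (-0.706)^2 + (-0.715)^2 = 2.302342.
  rho(3) = -0.715 / 2.302342 = -0.3106.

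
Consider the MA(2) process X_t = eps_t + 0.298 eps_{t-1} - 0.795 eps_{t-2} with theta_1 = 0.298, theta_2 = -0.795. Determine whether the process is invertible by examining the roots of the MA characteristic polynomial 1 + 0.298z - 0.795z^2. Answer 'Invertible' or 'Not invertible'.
\text{Not invertible}

The MA(q) characteristic polynomial is P(z) = 1 + 0.298z - 0.795z^2.
Invertibility requires all roots to lie outside the unit circle, i.e. |z| > 1 for every root.
Set 1 + (0.298) z + (-0.795) z^2 = 0, i.e. a z^2 + b z + c = 0 with a = -0.795, b = 0.298, c = 1.
Discriminant D = b^2 - 4ac = (0.298)^2 - 4*(-0.795)*1 = 0.088804 - (-3.18) = 3.268804.
D >= 0, so the roots are real: z = (-b +/- sqrt(D)) / (2a) = (-0.298 +/- 1.807983) / (-1.59).
  z_1 = (-0.298 + 1.807983) / (-1.59) = -0.9497,   |z_1| = 0.9497.
  z_2 = (-0.298 - 1.807983) / (-1.59) = 1.3245,   |z_2| = 1.3245.
Moduli of all roots: 0.9497, 1.3245.
All moduli strictly greater than 1? No.
Verdict: Not invertible.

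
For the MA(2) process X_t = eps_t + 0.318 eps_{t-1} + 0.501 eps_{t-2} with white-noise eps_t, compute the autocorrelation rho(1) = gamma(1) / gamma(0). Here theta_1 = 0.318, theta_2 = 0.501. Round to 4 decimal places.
\rho(1) = 0.3530

For an MA(q) process with theta_0 = 1, the autocovariance is
  gamma(k) = sigma^2 * sum_{i=0..q-k} theta_i * theta_{i+k},
and rho(k) = gamma(k) / gamma(0). Sigma^2 cancels.
  numerator   = (1)*(0.318) + (0.318)*(0.501) = 0.477318.
  denominator = (1)^2 + (0.318)^2 + (0.501)^2 = 1.352125.
  rho(1) = 0.477318 / 1.352125 = 0.3530.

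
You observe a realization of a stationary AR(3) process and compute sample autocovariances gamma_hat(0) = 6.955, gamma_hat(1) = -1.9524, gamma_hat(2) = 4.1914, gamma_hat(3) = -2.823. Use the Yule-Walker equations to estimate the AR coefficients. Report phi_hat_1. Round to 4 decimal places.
\hat\phi_{1} = 0.0370

The Yule-Walker equations for an AR(p) process read, in matrix form,
  Gamma_p phi = r_p,   with   (Gamma_p)_{ij} = gamma(|i - j|),
                       (r_p)_i = gamma(i),   i,j = 1..p.
Substitute the sample gammas (Toeplitz matrix and right-hand side of size 3):
  Gamma_p = [[6.955, -1.9524, 4.1914], [-1.9524, 6.955, -1.9524], [4.1914, -1.9524, 6.955]]
  r_p     = [-1.9524, 4.1914, -2.823]
Written out (R1..R3):
  (R1) 6.955 phi_1 - 1.9524 phi_2 + 4.1914 phi_3 = -1.9524
  (R2) -1.9524 phi_1 + 6.955 phi_2 - 1.9524 phi_3 = 4.1914
  (R3) 4.1914 phi_1 - 1.9524 phi_2 + 6.955 phi_3 = -2.823
Gaussian elimination:
  R2 <- R2 - (-1.9524/6.955) R1 = R2 - (-0.280719) R1:  6.406924 phi_2 - 0.775795 phi_3 = 3.643324
  R3 <- R3 - (4.1914/6.955) R1 = R3 - (0.602646) R1:  -0.775795 phi_2 + 4.429071 phi_3 = -1.646395
  R3 <- R3 - (-0.775795/6.406924) R2 = R3 - (-0.121087) R2:  4.335133 phi_3 = -1.205236
Back-substitution:
  phi_hat_3 = -1.205236 / 4.335133 = -0.278016
  phi_hat_2 = (3.643324 - (-0.775795)(-0.278016)) / 6.406924 = 0.53499
  phi_hat_1 = (-1.9524 - (-1.9524)(0.53499) - (4.1914)(-0.278016)) / 6.955 = 0.037008
So phi_hat = [0.0370, 0.5350, -0.2780].
Therefore phi_hat_1 = 0.0370.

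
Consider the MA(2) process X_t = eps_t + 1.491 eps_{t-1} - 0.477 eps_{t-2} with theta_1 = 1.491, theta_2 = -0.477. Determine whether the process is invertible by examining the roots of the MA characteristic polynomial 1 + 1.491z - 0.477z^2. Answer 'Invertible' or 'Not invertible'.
\text{Not invertible}

The MA(q) characteristic polynomial is P(z) = 1 + 1.491z - 0.477z^2.
Invertibility requires all roots to lie outside the unit circle, i.e. |z| > 1 for every root.
Set 1 + (1.491) z + (-0.477) z^2 = 0, i.e. a z^2 + b z + c = 0 with a = -0.477, b = 1.491, c = 1.
Discriminant D = b^2 - 4ac = (1.491)^2 - 4*(-0.477)*1 = 2.223081 - (-1.908) = 4.131081.
D >= 0, so the roots are real: z = (-b +/- sqrt(D)) / (2a) = (-1.491 +/- 2.032506) / (-0.954).
  z_1 = (-1.491 + 2.032506) / (-0.954) = -0.5676,   |z_1| = 0.5676.
  z_2 = (-1.491 - 2.032506) / (-0.954) = 3.6934,   |z_2| = 3.6934.
Moduli of all roots: 0.5676, 3.6934.
All moduli strictly greater than 1? No.
Verdict: Not invertible.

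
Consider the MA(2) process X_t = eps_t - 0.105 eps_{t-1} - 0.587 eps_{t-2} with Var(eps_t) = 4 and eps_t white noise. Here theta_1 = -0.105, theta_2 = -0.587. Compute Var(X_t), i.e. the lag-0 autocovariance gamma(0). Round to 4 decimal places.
\gamma(0) = 5.4224

For an MA(q) process X_t = eps_t + sum_i theta_i eps_{t-i} with
Var(eps_t) = sigma^2, the variance is
  gamma(0) = sigma^2 * (1 + sum_i theta_i^2).
  sum_i theta_i^2 = (-0.105)^2 + (-0.587)^2 = 0.011025 + 0.344569 = 0.355594.
  gamma(0) = 4 * (1 + 0.355594) = 4 * 1.355594 = 5.422376, which rounds to 5.4224.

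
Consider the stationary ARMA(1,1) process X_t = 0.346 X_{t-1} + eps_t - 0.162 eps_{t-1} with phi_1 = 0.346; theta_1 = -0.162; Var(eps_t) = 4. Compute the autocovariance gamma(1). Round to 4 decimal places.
\gamma(1) = 0.7892

Multiply the model equation by X_{t-k} and take expectations. With theta_0 = psi_0 = 1 and psi_j the MA(infinity) weights, this gives
  gamma(k) - sum_i phi_i gamma(k-i) = c_k,
  c_k = sigma^2 * sum_{j=k..q} theta_j psi_{j-k}   (c_k = 0 for k > q),
using gamma(-m) = gamma(m).
psi-weights needed (psi_j = theta_j + sum_i phi_i psi_{j-i}):
  psi_1 = theta_1 + phi_1 = -0.162 + (0.346) = 0.184
Right-hand sides:
  c_0 = sigma^2 (1 + theta_1 psi_1) = 4 * (1 + (-0.162)(0.184)) = 4 * 0.970192 = 3.880768
  c_1 = sigma^2 theta_1 = 4 * (-0.162) = -0.648
  c_2 = 0
Equations for k = 0 and k = 1 (AR order 1):
  gamma(0) = phi_1 gamma(1) + c_0
  gamma(1) = phi_1 gamma(0) + c_1
Substituting the second into the first: gamma(0) (1 - phi_1^2) = c_0 + phi_1 c_1, so
  gamma(0) = (c_0 + phi_1 c_1) / (1 - phi_1^2) = (3.880768 + (0.346)(-0.648)) / (1 - (0.346)^2) = 3.65656 / 0.880284 = 4.153841.
  gamma(1) = phi_1 gamma(0) + c_1 = (0.346)(4.153841) + (-0.648) = 0.789229.
Therefore gamma(1) = 0.7892 (to 4 decimal places).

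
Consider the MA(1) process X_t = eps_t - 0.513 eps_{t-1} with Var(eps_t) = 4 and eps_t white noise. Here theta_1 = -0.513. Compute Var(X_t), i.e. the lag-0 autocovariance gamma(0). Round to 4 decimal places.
\gamma(0) = 5.0527

For an MA(q) process X_t = eps_t + sum_i theta_i eps_{t-i} with
Var(eps_t) = sigma^2, the variance is
  gamma(0) = sigma^2 * (1 + sum_i theta_i^2).
  sum_i theta_i^2 = (-0.513)^2 = 0.263169.
  gamma(0) = 4 * (1 + 0.263169) = 4 * 1.263169 = 5.052676, which rounds to 5.0527.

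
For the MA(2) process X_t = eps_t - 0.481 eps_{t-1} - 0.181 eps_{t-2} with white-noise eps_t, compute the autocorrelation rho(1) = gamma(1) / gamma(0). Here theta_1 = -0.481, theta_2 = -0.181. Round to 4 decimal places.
\rho(1) = -0.3116

For an MA(q) process with theta_0 = 1, the autocovariance is
  gamma(k) = sigma^2 * sum_{i=0..q-k} theta_i * theta_{i+k},
and rho(k) = gamma(k) / gamma(0). Sigma^2 cancels.
  numerator   = (1)*(-0.481) + (-0.481)*(-0.181) = -0.393939.
  denominator = (1)^2 + (-0.481)^2 + (-0.181)^2 = 1.264122.
  rho(1) = -0.393939 / 1.264122 = -0.3116.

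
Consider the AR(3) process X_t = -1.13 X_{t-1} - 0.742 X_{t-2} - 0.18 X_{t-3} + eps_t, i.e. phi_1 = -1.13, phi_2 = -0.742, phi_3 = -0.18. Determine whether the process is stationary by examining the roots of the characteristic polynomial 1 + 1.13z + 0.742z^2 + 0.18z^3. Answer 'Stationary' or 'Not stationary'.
\text{Stationary}

The AR(p) characteristic polynomial is P(z) = 1 + 1.13z + 0.742z^2 + 0.18z^3.
Stationarity requires all roots to lie outside the unit circle, i.e. |z| > 1 for every root.
Degree 3: look for a simple real root z0 first, then factor out (1 - z/z0) and solve the remaining quadratic.
Testing z0 = -2.5: P(-2.5) = 1 + (1.13)(-2.5) + (0.742)(-2.5)^2 + (0.18)(-2.5)^3
  = 1 + (-2.825) + (4.6375) + (-2.8125) = 0.  So z_0 = -2.5 is a root, |z_0| = 2.5.
Divide out the factor (1 + 0.4 z) = (1 - z/z0) (since 1/z0 = -0.4):
  P(z) = (1 + 0.4 z)(1 + (0.73) z + (0.45) z^2)
  [check: z-coef 0.73 - (-0.4) = 1.13; z^2-coef 0.45 - (-0.4)(0.73) = 0.742; z^3-coef -(-0.4)(0.45) = 0.18.]
Remaining roots from the quadratic factor 1 + (0.73) z + (0.45) z^2:
  Set 1 + (0.73) z + (0.45) z^2 = 0, i.e. a z^2 + b z + c = 0 with a = 0.45, b = 0.73, c = 1.
  Discriminant D = b^2 - 4ac = (0.73)^2 - 4*(0.45)*1 = 0.5329 - (1.8) = -1.2671.
  D < 0, so the roots are the complex-conjugate pair z = (-b +/- i sqrt(-D)) / (2a) = -0.8111 +/- 1.2507i.
  For a conjugate pair |z|^2 = z * conj(z) = (product of roots) = c/a = 1/(0.45) = 2.222222, so |z| = sqrt(2.222222) = 1.4907 for both roots.
Moduli of all roots: 2.5000, 1.4907, 1.4907.
All moduli strictly greater than 1? Yes.
Verdict: Stationary.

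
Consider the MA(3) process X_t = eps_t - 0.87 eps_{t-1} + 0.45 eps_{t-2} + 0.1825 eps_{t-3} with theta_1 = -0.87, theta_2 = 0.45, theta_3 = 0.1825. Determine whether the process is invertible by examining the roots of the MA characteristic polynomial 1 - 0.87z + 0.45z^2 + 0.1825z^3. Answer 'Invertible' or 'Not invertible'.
\text{Invertible}

The MA(q) characteristic polynomial is P(z) = 1 - 0.87z + 0.45z^2 + 0.1825z^3.
Invertibility requires all roots to lie outside the unit circle, i.e. |z| > 1 for every root.
Degree 3: look for a simple real root z0 first, then factor out (1 - z/z0) and solve the remaining quadratic.
Testing z0 = -4: P(-4) = 1 + (-0.87)(-4) + (0.45)(-4)^2 + (0.1825)(-4)^3
  = 1 + (3.48) + (7.2) + (-11.68) = 0.  So z_0 = -4 is a root, |z_0| = 4.
Divide out the factor (1 + 0.25 z) = (1 - z/z0) (since 1/z0 = -0.25):
  P(z) = (1 + 0.25 z)(1 + (-1.12) z + (0.73) z^2)
  [check: z-coef -1.12 - (-0.25) = -0.87; z^2-coef 0.73 - (-0.25)(-1.12) = 0.45; z^3-coef -(-0.25)(0.73) = 0.1825.]
Remaining roots from the quadratic factor 1 + (-1.12) z + (0.73) z^2:
  Set 1 + (-1.12) z + (0.73) z^2 = 0, i.e. a z^2 + b z + c = 0 with a = 0.73, b = -1.12, c = 1.
  Discriminant D = b^2 - 4ac = (-1.12)^2 - 4*(0.73)*1 = 1.2544 - (2.92) = -1.6656.
  D < 0, so the roots are the complex-conjugate pair z = (-b +/- i sqrt(-D)) / (2a) = 0.7671 +/- 0.884i.
  For a conjugate pair |z|^2 = z * conj(z) = (product of roots) = c/a = 1/(0.73) = 1.369863, so |z| = sqrt(1.369863) = 1.1704 for both roots.
Moduli of all roots: 4.0000, 1.1704, 1.1704.
All moduli strictly greater than 1? Yes.
Verdict: Invertible.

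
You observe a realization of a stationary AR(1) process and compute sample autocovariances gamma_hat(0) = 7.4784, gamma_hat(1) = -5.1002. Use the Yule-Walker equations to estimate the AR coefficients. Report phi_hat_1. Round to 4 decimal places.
\hat\phi_{1} = -0.6820

The Yule-Walker equations for an AR(p) process read, in matrix form,
  Gamma_p phi = r_p,   with   (Gamma_p)_{ij} = gamma(|i - j|),
                       (r_p)_i = gamma(i),   i,j = 1..p.
Substitute the sample gammas (Toeplitz matrix and right-hand side of size 1):
  Gamma_p = [[7.4784]]
  r_p     = [-5.1002]
With p = 1 this is the single equation gamma(0) phi_1 = gamma(1):
  phi_hat_1 = gamma(1) / gamma(0) = -5.1002 / 7.4784 = -0.6820.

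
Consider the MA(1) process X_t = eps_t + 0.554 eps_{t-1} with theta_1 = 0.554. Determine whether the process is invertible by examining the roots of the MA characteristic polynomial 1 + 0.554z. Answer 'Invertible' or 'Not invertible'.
\text{Invertible}

The MA(q) characteristic polynomial is P(z) = 1 + 0.554z.
Invertibility requires all roots to lie outside the unit circle, i.e. |z| > 1 for every root.
This is linear in z: 1 + (0.554) z = 0  =>  z = -1/(0.554) = -1.805054,  |z| = 1.805054.
Moduli of all roots: 1.8051.
All moduli strictly greater than 1? Yes.
Verdict: Invertible.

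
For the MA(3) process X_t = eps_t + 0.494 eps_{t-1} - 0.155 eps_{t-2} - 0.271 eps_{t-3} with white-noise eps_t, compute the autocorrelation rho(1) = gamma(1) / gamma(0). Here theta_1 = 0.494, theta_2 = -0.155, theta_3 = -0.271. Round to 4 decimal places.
\rho(1) = 0.3425

For an MA(q) process with theta_0 = 1, the autocovariance is
  gamma(k) = sigma^2 * sum_{i=0..q-k} theta_i * theta_{i+k},
and rho(k) = gamma(k) / gamma(0). Sigma^2 cancels.
  numerator   = (1)*(0.494) + (0.494)*(-0.155) + (-0.155)*(-0.271) = 0.459435.
  denominator = (1)^2 + (0.494)^2 + (-0.155)^2 + (-0.271)^2 = 1.341502.
  rho(1) = 0.459435 / 1.341502 = 0.3425.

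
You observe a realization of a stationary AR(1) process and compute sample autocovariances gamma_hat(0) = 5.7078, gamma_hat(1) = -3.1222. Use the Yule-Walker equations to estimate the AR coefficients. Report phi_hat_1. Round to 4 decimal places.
\hat\phi_{1} = -0.5470

The Yule-Walker equations for an AR(p) process read, in matrix form,
  Gamma_p phi = r_p,   with   (Gamma_p)_{ij} = gamma(|i - j|),
                       (r_p)_i = gamma(i),   i,j = 1..p.
Substitute the sample gammas (Toeplitz matrix and right-hand side of size 1):
  Gamma_p = [[5.7078]]
  r_p     = [-3.1222]
With p = 1 this is the single equation gamma(0) phi_1 = gamma(1):
  phi_hat_1 = gamma(1) / gamma(0) = -3.1222 / 5.7078 = -0.5470.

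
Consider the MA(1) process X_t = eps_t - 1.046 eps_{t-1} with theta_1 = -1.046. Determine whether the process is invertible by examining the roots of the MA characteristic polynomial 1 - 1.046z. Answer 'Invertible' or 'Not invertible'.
\text{Not invertible}

The MA(q) characteristic polynomial is P(z) = 1 - 1.046z.
Invertibility requires all roots to lie outside the unit circle, i.e. |z| > 1 for every root.
This is linear in z: 1 + (-1.046) z = 0  =>  z = -1/(-1.046) = 0.956023,  |z| = 0.956023.
Moduli of all roots: 0.9560.
All moduli strictly greater than 1? No.
Verdict: Not invertible.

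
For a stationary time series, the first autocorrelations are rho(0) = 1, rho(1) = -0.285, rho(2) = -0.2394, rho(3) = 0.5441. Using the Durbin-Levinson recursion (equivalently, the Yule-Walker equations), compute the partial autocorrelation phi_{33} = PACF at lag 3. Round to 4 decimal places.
\phi_{33} = 0.4370

The PACF at lag k is phi_{kk}, the last component of the solution
to the Yule-Walker system G_k phi = r_k where
  (G_k)_{ij} = rho(|i - j|), (r_k)_i = rho(i), i,j = 1..k.
Equivalently, Durbin-Levinson gives phi_{kk} iteratively:
  phi_{11} = rho(1)
  phi_{kk} = [rho(k) - sum_{j=1..k-1} phi_{k-1,j} rho(k-j)]
            / [1 - sum_{j=1..k-1} phi_{k-1,j} rho(j)],
  phi_{k,j} = phi_{k-1,j} - phi_{kk} phi_{k-1,k-j},  j = 1..k-1.
Step k = 1:
  phi_11 = rho(1) = -0.285.
Step k = 2:
  phi_22 = [rho(2) - phi_11 rho(1)] / [1 - phi_11 rho(1)] = [-0.2394 - (-0.285)(-0.285)] / [1 - (-0.285)(-0.285)]
         = -0.320625 / 0.918775 = -0.34897.
  Update: phi_21 = phi_11 - phi_22 phi_11 = -0.285 - (-0.34897)(-0.285) = -0.384456.
Step k = 3:
  phi_33 = [rho(3) - phi_21 rho(2) - phi_22 rho(1)] / [1 - phi_21 rho(1) - phi_22 rho(2)]
    numerator   = 0.5441 - (-0.384456)(-0.2394) - (-0.34897)(-0.285) = 0.35260464
    denominator = 1 - (-0.384456)(-0.285) - (-0.34897)(-0.2394) = 0.80688646
  phi_33 = 0.35260464 / 0.80688646 = 0.437.
Therefore phi_{33} = 0.4370.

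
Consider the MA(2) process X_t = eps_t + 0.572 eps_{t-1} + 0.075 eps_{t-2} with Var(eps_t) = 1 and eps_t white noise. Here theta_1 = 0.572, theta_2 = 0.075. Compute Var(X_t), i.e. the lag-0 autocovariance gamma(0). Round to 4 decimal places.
\gamma(0) = 1.3328

For an MA(q) process X_t = eps_t + sum_i theta_i eps_{t-i} with
Var(eps_t) = sigma^2, the variance is
  gamma(0) = sigma^2 * (1 + sum_i theta_i^2).
  sum_i theta_i^2 = (0.572)^2 + (0.075)^2 = 0.327184 + 0.005625 = 0.332809.
  gamma(0) = 1 * (1 + 0.332809) = 1 * 1.332809 = 1.332809, which rounds to 1.3328.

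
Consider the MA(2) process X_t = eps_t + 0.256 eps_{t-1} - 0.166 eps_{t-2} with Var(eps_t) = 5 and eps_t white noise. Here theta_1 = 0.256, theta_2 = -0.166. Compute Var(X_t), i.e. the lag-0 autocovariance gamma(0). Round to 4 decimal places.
\gamma(0) = 5.4655

For an MA(q) process X_t = eps_t + sum_i theta_i eps_{t-i} with
Var(eps_t) = sigma^2, the variance is
  gamma(0) = sigma^2 * (1 + sum_i theta_i^2).
  sum_i theta_i^2 = (0.256)^2 + (-0.166)^2 = 0.065536 + 0.027556 = 0.093092.
  gamma(0) = 5 * (1 + 0.093092) = 5 * 1.093092 = 5.46546, which rounds to 5.4655.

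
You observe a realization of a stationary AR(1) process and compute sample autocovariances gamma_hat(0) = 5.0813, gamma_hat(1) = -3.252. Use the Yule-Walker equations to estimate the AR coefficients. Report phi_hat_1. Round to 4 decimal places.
\hat\phi_{1} = -0.6400

The Yule-Walker equations for an AR(p) process read, in matrix form,
  Gamma_p phi = r_p,   with   (Gamma_p)_{ij} = gamma(|i - j|),
                       (r_p)_i = gamma(i),   i,j = 1..p.
Substitute the sample gammas (Toeplitz matrix and right-hand side of size 1):
  Gamma_p = [[5.0813]]
  r_p     = [-3.252]
With p = 1 this is the single equation gamma(0) phi_1 = gamma(1):
  phi_hat_1 = gamma(1) / gamma(0) = -3.252 / 5.0813 = -0.6400.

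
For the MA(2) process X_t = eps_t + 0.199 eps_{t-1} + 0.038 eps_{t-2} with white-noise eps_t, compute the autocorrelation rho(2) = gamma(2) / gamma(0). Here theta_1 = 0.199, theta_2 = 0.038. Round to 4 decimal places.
\rho(2) = 0.0365

For an MA(q) process with theta_0 = 1, the autocovariance is
  gamma(k) = sigma^2 * sum_{i=0..q-k} theta_i * theta_{i+k},
and rho(k) = gamma(k) / gamma(0). Sigma^2 cancels.
  numerator   = (1)*(0.038) = 0.038.
  denominator = (1)^2 + (0.199)^2 + (0.038)^2 = 1.041045.
  rho(2) = 0.038 / 1.041045 = 0.0365.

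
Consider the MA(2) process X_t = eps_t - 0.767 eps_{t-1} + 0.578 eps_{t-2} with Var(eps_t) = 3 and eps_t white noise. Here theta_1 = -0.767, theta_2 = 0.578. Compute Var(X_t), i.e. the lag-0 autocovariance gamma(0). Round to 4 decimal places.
\gamma(0) = 5.7671

For an MA(q) process X_t = eps_t + sum_i theta_i eps_{t-i} with
Var(eps_t) = sigma^2, the variance is
  gamma(0) = sigma^2 * (1 + sum_i theta_i^2).
  sum_i theta_i^2 = (-0.767)^2 + (0.578)^2 = 0.588289 + 0.334084 = 0.922373.
  gamma(0) = 3 * (1 + 0.922373) = 3 * 1.922373 = 5.767119, which rounds to 5.7671.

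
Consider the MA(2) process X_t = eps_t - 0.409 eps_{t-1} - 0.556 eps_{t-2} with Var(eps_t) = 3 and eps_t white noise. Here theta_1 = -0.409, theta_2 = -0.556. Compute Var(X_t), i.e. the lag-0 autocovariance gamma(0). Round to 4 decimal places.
\gamma(0) = 4.4293

For an MA(q) process X_t = eps_t + sum_i theta_i eps_{t-i} with
Var(eps_t) = sigma^2, the variance is
  gamma(0) = sigma^2 * (1 + sum_i theta_i^2).
  sum_i theta_i^2 = (-0.409)^2 + (-0.556)^2 = 0.167281 + 0.309136 = 0.476417.
  gamma(0) = 3 * (1 + 0.476417) = 3 * 1.476417 = 4.429251, which rounds to 4.4293.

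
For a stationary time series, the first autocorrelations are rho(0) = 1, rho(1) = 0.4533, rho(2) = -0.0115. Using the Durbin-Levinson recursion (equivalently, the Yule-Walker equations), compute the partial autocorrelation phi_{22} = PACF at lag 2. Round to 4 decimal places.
\phi_{22} = -0.2731

The PACF at lag k is phi_{kk}, the last component of the solution
to the Yule-Walker system G_k phi = r_k where
  (G_k)_{ij} = rho(|i - j|), (r_k)_i = rho(i), i,j = 1..k.
Equivalently, Durbin-Levinson gives phi_{kk} iteratively:
  phi_{11} = rho(1)
  phi_{kk} = [rho(k) - sum_{j=1..k-1} phi_{k-1,j} rho(k-j)]
            / [1 - sum_{j=1..k-1} phi_{k-1,j} rho(j)],
  phi_{k,j} = phi_{k-1,j} - phi_{kk} phi_{k-1,k-j},  j = 1..k-1.
Step k = 1:
  phi_11 = rho(1) = 0.4533.
Step k = 2:
  phi_22 = [rho(2) - phi_11 rho(1)] / [1 - phi_11 rho(1)] = [-0.0115 - (0.4533)(0.4533)] / [1 - (0.4533)(0.4533)]
         = -0.21698089 / 0.79451911 = -0.2731.
Therefore phi_{22} = -0.2731.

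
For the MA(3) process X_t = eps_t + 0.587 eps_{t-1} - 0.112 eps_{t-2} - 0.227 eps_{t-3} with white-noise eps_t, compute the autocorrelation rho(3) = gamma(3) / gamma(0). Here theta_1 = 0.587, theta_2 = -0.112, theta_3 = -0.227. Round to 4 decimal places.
\rho(3) = -0.1611

For an MA(q) process with theta_0 = 1, the autocovariance is
  gamma(k) = sigma^2 * sum_{i=0..q-k} theta_i * theta_{i+k},
and rho(k) = gamma(k) / gamma(0). Sigma^2 cancels.
  numerator   = (1)*(-0.227) = -0.227.
  denominator = (1)^2 + (0.587)^2 + (-0.112)^2 + (-0.227)^2 = 1.408642.
  rho(3) = -0.227 / 1.408642 = -0.1611.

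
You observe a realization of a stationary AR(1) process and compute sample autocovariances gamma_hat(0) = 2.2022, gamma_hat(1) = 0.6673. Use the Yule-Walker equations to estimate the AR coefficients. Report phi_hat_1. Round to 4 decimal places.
\hat\phi_{1} = 0.3030

The Yule-Walker equations for an AR(p) process read, in matrix form,
  Gamma_p phi = r_p,   with   (Gamma_p)_{ij} = gamma(|i - j|),
                       (r_p)_i = gamma(i),   i,j = 1..p.
Substitute the sample gammas (Toeplitz matrix and right-hand side of size 1):
  Gamma_p = [[2.2022]]
  r_p     = [0.6673]
With p = 1 this is the single equation gamma(0) phi_1 = gamma(1):
  phi_hat_1 = gamma(1) / gamma(0) = 0.6673 / 2.2022 = 0.3030.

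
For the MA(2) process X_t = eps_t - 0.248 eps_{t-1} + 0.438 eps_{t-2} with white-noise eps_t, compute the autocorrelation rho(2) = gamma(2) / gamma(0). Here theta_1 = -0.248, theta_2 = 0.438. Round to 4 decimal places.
\rho(2) = 0.3495

For an MA(q) process with theta_0 = 1, the autocovariance is
  gamma(k) = sigma^2 * sum_{i=0..q-k} theta_i * theta_{i+k},
and rho(k) = gamma(k) / gamma(0). Sigma^2 cancels.
  numerator   = (1)*(0.438) = 0.438.
  denominator = (1)^2 + (-0.248)^2 + (0.438)^2 = 1.253348.
  rho(2) = 0.438 / 1.253348 = 0.3495.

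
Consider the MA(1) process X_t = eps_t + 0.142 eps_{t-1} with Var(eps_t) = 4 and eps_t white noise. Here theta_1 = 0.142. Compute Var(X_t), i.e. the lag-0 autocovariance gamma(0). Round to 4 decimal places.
\gamma(0) = 4.0807

For an MA(q) process X_t = eps_t + sum_i theta_i eps_{t-i} with
Var(eps_t) = sigma^2, the variance is
  gamma(0) = sigma^2 * (1 + sum_i theta_i^2).
  sum_i theta_i^2 = (0.142)^2 = 0.020164.
  gamma(0) = 4 * (1 + 0.020164) = 4 * 1.020164 = 4.080656, which rounds to 4.0807.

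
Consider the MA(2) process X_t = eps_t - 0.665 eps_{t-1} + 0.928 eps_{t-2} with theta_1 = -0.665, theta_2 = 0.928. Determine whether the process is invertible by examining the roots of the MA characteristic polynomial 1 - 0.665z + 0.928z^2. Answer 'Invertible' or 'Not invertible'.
\text{Invertible}

The MA(q) characteristic polynomial is P(z) = 1 - 0.665z + 0.928z^2.
Invertibility requires all roots to lie outside the unit circle, i.e. |z| > 1 for every root.
Set 1 + (-0.665) z + (0.928) z^2 = 0, i.e. a z^2 + b z + c = 0 with a = 0.928, b = -0.665, c = 1.
Discriminant D = b^2 - 4ac = (-0.665)^2 - 4*(0.928)*1 = 0.442225 - (3.712) = -3.269775.
D < 0, so the roots are the complex-conjugate pair z = (-b +/- i sqrt(-D)) / (2a) = 0.3583 +/- 0.9743i.
For a conjugate pair |z|^2 = z * conj(z) = (product of roots) = c/a = 1/(0.928) = 1.077586, so |z| = sqrt(1.077586) = 1.0381 for both roots.
Moduli of all roots: 1.0381, 1.0381.
All moduli strictly greater than 1? Yes.
Verdict: Invertible.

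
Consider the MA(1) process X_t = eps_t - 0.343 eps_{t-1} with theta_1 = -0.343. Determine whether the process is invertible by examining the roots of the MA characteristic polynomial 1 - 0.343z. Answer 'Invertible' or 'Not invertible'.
\text{Invertible}

The MA(q) characteristic polynomial is P(z) = 1 - 0.343z.
Invertibility requires all roots to lie outside the unit circle, i.e. |z| > 1 for every root.
This is linear in z: 1 + (-0.343) z = 0  =>  z = -1/(-0.343) = 2.915452,  |z| = 2.915452.
Moduli of all roots: 2.9155.
All moduli strictly greater than 1? Yes.
Verdict: Invertible.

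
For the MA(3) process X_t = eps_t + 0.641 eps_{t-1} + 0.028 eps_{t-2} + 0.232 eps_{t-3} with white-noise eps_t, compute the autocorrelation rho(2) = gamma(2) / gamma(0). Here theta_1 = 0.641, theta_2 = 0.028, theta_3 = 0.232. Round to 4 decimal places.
\rho(2) = 0.1206

For an MA(q) process with theta_0 = 1, the autocovariance is
  gamma(k) = sigma^2 * sum_{i=0..q-k} theta_i * theta_{i+k},
and rho(k) = gamma(k) / gamma(0). Sigma^2 cancels.
  numerator   = (1)*(0.028) + (0.641)*(0.232) = 0.176712.
  denominator = (1)^2 + (0.641)^2 + (0.028)^2 + (0.232)^2 = 1.465489.
  rho(2) = 0.176712 / 1.465489 = 0.1206.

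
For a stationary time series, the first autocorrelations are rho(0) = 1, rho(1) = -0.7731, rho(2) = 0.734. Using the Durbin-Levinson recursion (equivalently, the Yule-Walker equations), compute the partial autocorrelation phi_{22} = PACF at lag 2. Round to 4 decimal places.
\phi_{22} = 0.3388

The PACF at lag k is phi_{kk}, the last component of the solution
to the Yule-Walker system G_k phi = r_k where
  (G_k)_{ij} = rho(|i - j|), (r_k)_i = rho(i), i,j = 1..k.
Equivalently, Durbin-Levinson gives phi_{kk} iteratively:
  phi_{11} = rho(1)
  phi_{kk} = [rho(k) - sum_{j=1..k-1} phi_{k-1,j} rho(k-j)]
            / [1 - sum_{j=1..k-1} phi_{k-1,j} rho(j)],
  phi_{k,j} = phi_{k-1,j} - phi_{kk} phi_{k-1,k-j},  j = 1..k-1.
Step k = 1:
  phi_11 = rho(1) = -0.7731.
Step k = 2:
  phi_22 = [rho(2) - phi_11 rho(1)] / [1 - phi_11 rho(1)] = [0.734 - (-0.7731)(-0.7731)] / [1 - (-0.7731)(-0.7731)]
         = 0.13631639 / 0.40231639 = 0.3388.
Therefore phi_{22} = 0.3388.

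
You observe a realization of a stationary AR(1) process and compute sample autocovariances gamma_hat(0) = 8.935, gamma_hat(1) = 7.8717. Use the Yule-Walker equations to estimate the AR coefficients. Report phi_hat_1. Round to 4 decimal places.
\hat\phi_{1} = 0.8810

The Yule-Walker equations for an AR(p) process read, in matrix form,
  Gamma_p phi = r_p,   with   (Gamma_p)_{ij} = gamma(|i - j|),
                       (r_p)_i = gamma(i),   i,j = 1..p.
Substitute the sample gammas (Toeplitz matrix and right-hand side of size 1):
  Gamma_p = [[8.935]]
  r_p     = [7.8717]
With p = 1 this is the single equation gamma(0) phi_1 = gamma(1):
  phi_hat_1 = gamma(1) / gamma(0) = 7.8717 / 8.935 = 0.8810.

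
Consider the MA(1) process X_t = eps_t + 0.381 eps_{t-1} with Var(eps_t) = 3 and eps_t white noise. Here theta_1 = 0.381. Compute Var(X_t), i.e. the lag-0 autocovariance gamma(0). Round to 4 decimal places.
\gamma(0) = 3.4355

For an MA(q) process X_t = eps_t + sum_i theta_i eps_{t-i} with
Var(eps_t) = sigma^2, the variance is
  gamma(0) = sigma^2 * (1 + sum_i theta_i^2).
  sum_i theta_i^2 = (0.381)^2 = 0.145161.
  gamma(0) = 3 * (1 + 0.145161) = 3 * 1.145161 = 3.435483, which rounds to 3.4355.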